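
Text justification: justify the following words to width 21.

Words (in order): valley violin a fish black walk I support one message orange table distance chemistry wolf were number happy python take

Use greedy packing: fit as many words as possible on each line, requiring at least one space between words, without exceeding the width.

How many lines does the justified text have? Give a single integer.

Line 1: ['valley', 'violin', 'a', 'fish'] (min_width=20, slack=1)
Line 2: ['black', 'walk', 'I', 'support'] (min_width=20, slack=1)
Line 3: ['one', 'message', 'orange'] (min_width=18, slack=3)
Line 4: ['table', 'distance'] (min_width=14, slack=7)
Line 5: ['chemistry', 'wolf', 'were'] (min_width=19, slack=2)
Line 6: ['number', 'happy', 'python'] (min_width=19, slack=2)
Line 7: ['take'] (min_width=4, slack=17)
Total lines: 7

Answer: 7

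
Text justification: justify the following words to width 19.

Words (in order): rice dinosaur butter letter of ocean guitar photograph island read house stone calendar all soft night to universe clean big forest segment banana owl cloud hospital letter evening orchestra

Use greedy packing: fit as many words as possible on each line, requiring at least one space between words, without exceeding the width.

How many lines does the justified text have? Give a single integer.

Line 1: ['rice', 'dinosaur'] (min_width=13, slack=6)
Line 2: ['butter', 'letter', 'of'] (min_width=16, slack=3)
Line 3: ['ocean', 'guitar'] (min_width=12, slack=7)
Line 4: ['photograph', 'island'] (min_width=17, slack=2)
Line 5: ['read', 'house', 'stone'] (min_width=16, slack=3)
Line 6: ['calendar', 'all', 'soft'] (min_width=17, slack=2)
Line 7: ['night', 'to', 'universe'] (min_width=17, slack=2)
Line 8: ['clean', 'big', 'forest'] (min_width=16, slack=3)
Line 9: ['segment', 'banana', 'owl'] (min_width=18, slack=1)
Line 10: ['cloud', 'hospital'] (min_width=14, slack=5)
Line 11: ['letter', 'evening'] (min_width=14, slack=5)
Line 12: ['orchestra'] (min_width=9, slack=10)
Total lines: 12

Answer: 12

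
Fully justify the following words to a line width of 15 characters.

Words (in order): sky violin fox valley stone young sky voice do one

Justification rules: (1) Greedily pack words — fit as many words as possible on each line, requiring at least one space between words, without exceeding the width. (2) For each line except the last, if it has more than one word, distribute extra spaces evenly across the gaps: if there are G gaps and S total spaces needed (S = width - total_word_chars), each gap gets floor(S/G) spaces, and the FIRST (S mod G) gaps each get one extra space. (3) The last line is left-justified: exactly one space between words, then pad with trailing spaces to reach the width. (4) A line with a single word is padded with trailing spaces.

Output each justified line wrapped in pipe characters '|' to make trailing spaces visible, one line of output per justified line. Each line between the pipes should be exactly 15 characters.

Answer: |sky  violin fox|
|valley    stone|
|young sky voice|
|do one         |

Derivation:
Line 1: ['sky', 'violin', 'fox'] (min_width=14, slack=1)
Line 2: ['valley', 'stone'] (min_width=12, slack=3)
Line 3: ['young', 'sky', 'voice'] (min_width=15, slack=0)
Line 4: ['do', 'one'] (min_width=6, slack=9)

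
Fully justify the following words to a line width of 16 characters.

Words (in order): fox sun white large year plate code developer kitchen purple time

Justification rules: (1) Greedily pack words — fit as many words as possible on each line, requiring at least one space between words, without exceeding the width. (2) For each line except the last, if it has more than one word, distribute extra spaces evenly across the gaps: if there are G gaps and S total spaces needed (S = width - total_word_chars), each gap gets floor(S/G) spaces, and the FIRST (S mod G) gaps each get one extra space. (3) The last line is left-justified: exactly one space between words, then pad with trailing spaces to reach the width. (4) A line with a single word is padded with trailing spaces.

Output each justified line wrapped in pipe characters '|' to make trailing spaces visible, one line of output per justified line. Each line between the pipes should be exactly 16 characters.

Line 1: ['fox', 'sun', 'white'] (min_width=13, slack=3)
Line 2: ['large', 'year', 'plate'] (min_width=16, slack=0)
Line 3: ['code', 'developer'] (min_width=14, slack=2)
Line 4: ['kitchen', 'purple'] (min_width=14, slack=2)
Line 5: ['time'] (min_width=4, slack=12)

Answer: |fox   sun  white|
|large year plate|
|code   developer|
|kitchen   purple|
|time            |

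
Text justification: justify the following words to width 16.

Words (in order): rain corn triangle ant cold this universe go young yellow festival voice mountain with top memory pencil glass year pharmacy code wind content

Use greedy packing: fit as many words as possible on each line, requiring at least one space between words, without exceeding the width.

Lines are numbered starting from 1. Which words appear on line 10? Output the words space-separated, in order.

Answer: year pharmacy

Derivation:
Line 1: ['rain', 'corn'] (min_width=9, slack=7)
Line 2: ['triangle', 'ant'] (min_width=12, slack=4)
Line 3: ['cold', 'this'] (min_width=9, slack=7)
Line 4: ['universe', 'go'] (min_width=11, slack=5)
Line 5: ['young', 'yellow'] (min_width=12, slack=4)
Line 6: ['festival', 'voice'] (min_width=14, slack=2)
Line 7: ['mountain', 'with'] (min_width=13, slack=3)
Line 8: ['top', 'memory'] (min_width=10, slack=6)
Line 9: ['pencil', 'glass'] (min_width=12, slack=4)
Line 10: ['year', 'pharmacy'] (min_width=13, slack=3)
Line 11: ['code', 'wind'] (min_width=9, slack=7)
Line 12: ['content'] (min_width=7, slack=9)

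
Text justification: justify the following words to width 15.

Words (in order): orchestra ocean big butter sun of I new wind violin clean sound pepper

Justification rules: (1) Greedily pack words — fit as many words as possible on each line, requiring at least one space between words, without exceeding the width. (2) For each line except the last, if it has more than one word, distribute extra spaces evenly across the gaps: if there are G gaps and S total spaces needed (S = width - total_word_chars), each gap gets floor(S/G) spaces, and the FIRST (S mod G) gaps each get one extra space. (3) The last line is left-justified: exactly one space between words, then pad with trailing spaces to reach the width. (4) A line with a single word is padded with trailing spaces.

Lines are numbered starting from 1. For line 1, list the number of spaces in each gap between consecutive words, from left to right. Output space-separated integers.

Answer: 1

Derivation:
Line 1: ['orchestra', 'ocean'] (min_width=15, slack=0)
Line 2: ['big', 'butter', 'sun'] (min_width=14, slack=1)
Line 3: ['of', 'I', 'new', 'wind'] (min_width=13, slack=2)
Line 4: ['violin', 'clean'] (min_width=12, slack=3)
Line 5: ['sound', 'pepper'] (min_width=12, slack=3)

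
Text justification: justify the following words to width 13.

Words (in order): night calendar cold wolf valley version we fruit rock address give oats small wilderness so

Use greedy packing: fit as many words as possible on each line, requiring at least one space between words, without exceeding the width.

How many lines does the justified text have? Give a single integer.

Line 1: ['night'] (min_width=5, slack=8)
Line 2: ['calendar', 'cold'] (min_width=13, slack=0)
Line 3: ['wolf', 'valley'] (min_width=11, slack=2)
Line 4: ['version', 'we'] (min_width=10, slack=3)
Line 5: ['fruit', 'rock'] (min_width=10, slack=3)
Line 6: ['address', 'give'] (min_width=12, slack=1)
Line 7: ['oats', 'small'] (min_width=10, slack=3)
Line 8: ['wilderness', 'so'] (min_width=13, slack=0)
Total lines: 8

Answer: 8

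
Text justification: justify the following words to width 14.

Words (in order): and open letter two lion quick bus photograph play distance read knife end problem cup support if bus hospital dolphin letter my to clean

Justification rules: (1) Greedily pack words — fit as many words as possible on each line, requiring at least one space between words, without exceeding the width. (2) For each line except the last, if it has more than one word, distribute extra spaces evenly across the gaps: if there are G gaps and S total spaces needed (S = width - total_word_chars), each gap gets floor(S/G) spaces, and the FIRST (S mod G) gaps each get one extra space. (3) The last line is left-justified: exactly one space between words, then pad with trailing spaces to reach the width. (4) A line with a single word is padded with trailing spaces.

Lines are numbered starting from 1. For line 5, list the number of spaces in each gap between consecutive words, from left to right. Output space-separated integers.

Answer: 2

Derivation:
Line 1: ['and', 'open'] (min_width=8, slack=6)
Line 2: ['letter', 'two'] (min_width=10, slack=4)
Line 3: ['lion', 'quick', 'bus'] (min_width=14, slack=0)
Line 4: ['photograph'] (min_width=10, slack=4)
Line 5: ['play', 'distance'] (min_width=13, slack=1)
Line 6: ['read', 'knife', 'end'] (min_width=14, slack=0)
Line 7: ['problem', 'cup'] (min_width=11, slack=3)
Line 8: ['support', 'if', 'bus'] (min_width=14, slack=0)
Line 9: ['hospital'] (min_width=8, slack=6)
Line 10: ['dolphin', 'letter'] (min_width=14, slack=0)
Line 11: ['my', 'to', 'clean'] (min_width=11, slack=3)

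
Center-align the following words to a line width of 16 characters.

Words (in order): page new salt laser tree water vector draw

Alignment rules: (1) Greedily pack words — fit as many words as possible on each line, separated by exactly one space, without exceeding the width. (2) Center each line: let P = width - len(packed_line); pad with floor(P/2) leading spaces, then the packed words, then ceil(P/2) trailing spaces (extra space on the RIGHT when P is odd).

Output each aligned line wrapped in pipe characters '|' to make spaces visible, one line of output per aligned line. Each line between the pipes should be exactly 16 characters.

Answer: | page new salt  |
|laser tree water|
|  vector draw   |

Derivation:
Line 1: ['page', 'new', 'salt'] (min_width=13, slack=3)
Line 2: ['laser', 'tree', 'water'] (min_width=16, slack=0)
Line 3: ['vector', 'draw'] (min_width=11, slack=5)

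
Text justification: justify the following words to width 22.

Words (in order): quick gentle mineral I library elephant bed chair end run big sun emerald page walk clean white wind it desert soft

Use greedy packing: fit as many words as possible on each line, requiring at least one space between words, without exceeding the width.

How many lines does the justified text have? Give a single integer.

Line 1: ['quick', 'gentle', 'mineral', 'I'] (min_width=22, slack=0)
Line 2: ['library', 'elephant', 'bed'] (min_width=20, slack=2)
Line 3: ['chair', 'end', 'run', 'big', 'sun'] (min_width=21, slack=1)
Line 4: ['emerald', 'page', 'walk'] (min_width=17, slack=5)
Line 5: ['clean', 'white', 'wind', 'it'] (min_width=19, slack=3)
Line 6: ['desert', 'soft'] (min_width=11, slack=11)
Total lines: 6

Answer: 6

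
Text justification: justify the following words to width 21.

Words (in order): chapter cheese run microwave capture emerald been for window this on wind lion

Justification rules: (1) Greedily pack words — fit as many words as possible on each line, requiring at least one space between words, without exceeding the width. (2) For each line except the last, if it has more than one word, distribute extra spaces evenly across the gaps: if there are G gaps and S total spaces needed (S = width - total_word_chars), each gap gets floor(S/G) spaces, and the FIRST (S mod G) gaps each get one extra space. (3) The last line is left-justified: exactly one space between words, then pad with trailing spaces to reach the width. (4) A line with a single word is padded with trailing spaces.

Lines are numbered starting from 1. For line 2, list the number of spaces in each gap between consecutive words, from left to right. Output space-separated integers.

Line 1: ['chapter', 'cheese', 'run'] (min_width=18, slack=3)
Line 2: ['microwave', 'capture'] (min_width=17, slack=4)
Line 3: ['emerald', 'been', 'for'] (min_width=16, slack=5)
Line 4: ['window', 'this', 'on', 'wind'] (min_width=19, slack=2)
Line 5: ['lion'] (min_width=4, slack=17)

Answer: 5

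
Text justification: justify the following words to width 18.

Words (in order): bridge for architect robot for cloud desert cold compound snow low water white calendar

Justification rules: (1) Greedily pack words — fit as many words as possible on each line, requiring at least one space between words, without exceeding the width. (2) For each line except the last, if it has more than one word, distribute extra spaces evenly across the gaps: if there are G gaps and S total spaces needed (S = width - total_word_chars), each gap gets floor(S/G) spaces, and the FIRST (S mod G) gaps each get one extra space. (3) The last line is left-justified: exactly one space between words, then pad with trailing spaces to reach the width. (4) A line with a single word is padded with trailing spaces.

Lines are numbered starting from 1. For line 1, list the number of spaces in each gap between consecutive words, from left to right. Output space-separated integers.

Answer: 9

Derivation:
Line 1: ['bridge', 'for'] (min_width=10, slack=8)
Line 2: ['architect', 'robot'] (min_width=15, slack=3)
Line 3: ['for', 'cloud', 'desert'] (min_width=16, slack=2)
Line 4: ['cold', 'compound', 'snow'] (min_width=18, slack=0)
Line 5: ['low', 'water', 'white'] (min_width=15, slack=3)
Line 6: ['calendar'] (min_width=8, slack=10)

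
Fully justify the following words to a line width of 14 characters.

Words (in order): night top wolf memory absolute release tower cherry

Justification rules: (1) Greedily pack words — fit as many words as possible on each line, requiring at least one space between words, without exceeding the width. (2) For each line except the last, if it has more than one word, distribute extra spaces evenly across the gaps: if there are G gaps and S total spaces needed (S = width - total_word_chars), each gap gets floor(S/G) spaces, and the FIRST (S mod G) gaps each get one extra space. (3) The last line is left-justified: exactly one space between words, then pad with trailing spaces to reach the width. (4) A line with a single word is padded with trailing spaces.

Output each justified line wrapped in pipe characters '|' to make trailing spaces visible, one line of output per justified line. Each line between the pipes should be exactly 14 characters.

Answer: |night top wolf|
|memory        |
|absolute      |
|release  tower|
|cherry        |

Derivation:
Line 1: ['night', 'top', 'wolf'] (min_width=14, slack=0)
Line 2: ['memory'] (min_width=6, slack=8)
Line 3: ['absolute'] (min_width=8, slack=6)
Line 4: ['release', 'tower'] (min_width=13, slack=1)
Line 5: ['cherry'] (min_width=6, slack=8)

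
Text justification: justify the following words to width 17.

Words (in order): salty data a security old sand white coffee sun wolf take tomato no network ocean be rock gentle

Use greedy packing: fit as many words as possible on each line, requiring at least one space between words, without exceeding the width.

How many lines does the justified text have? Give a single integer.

Line 1: ['salty', 'data', 'a'] (min_width=12, slack=5)
Line 2: ['security', 'old', 'sand'] (min_width=17, slack=0)
Line 3: ['white', 'coffee', 'sun'] (min_width=16, slack=1)
Line 4: ['wolf', 'take', 'tomato'] (min_width=16, slack=1)
Line 5: ['no', 'network', 'ocean'] (min_width=16, slack=1)
Line 6: ['be', 'rock', 'gentle'] (min_width=14, slack=3)
Total lines: 6

Answer: 6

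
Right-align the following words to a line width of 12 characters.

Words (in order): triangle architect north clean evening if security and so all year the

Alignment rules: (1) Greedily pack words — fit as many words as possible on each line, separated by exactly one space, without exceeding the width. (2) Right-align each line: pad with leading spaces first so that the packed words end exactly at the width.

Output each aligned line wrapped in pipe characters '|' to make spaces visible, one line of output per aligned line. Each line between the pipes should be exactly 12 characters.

Line 1: ['triangle'] (min_width=8, slack=4)
Line 2: ['architect'] (min_width=9, slack=3)
Line 3: ['north', 'clean'] (min_width=11, slack=1)
Line 4: ['evening', 'if'] (min_width=10, slack=2)
Line 5: ['security', 'and'] (min_width=12, slack=0)
Line 6: ['so', 'all', 'year'] (min_width=11, slack=1)
Line 7: ['the'] (min_width=3, slack=9)

Answer: |    triangle|
|   architect|
| north clean|
|  evening if|
|security and|
| so all year|
|         the|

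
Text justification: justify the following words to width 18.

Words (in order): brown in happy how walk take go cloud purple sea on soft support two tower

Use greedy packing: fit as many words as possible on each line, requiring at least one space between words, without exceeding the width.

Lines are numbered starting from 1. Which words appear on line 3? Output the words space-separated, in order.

Answer: purple sea on soft

Derivation:
Line 1: ['brown', 'in', 'happy', 'how'] (min_width=18, slack=0)
Line 2: ['walk', 'take', 'go', 'cloud'] (min_width=18, slack=0)
Line 3: ['purple', 'sea', 'on', 'soft'] (min_width=18, slack=0)
Line 4: ['support', 'two', 'tower'] (min_width=17, slack=1)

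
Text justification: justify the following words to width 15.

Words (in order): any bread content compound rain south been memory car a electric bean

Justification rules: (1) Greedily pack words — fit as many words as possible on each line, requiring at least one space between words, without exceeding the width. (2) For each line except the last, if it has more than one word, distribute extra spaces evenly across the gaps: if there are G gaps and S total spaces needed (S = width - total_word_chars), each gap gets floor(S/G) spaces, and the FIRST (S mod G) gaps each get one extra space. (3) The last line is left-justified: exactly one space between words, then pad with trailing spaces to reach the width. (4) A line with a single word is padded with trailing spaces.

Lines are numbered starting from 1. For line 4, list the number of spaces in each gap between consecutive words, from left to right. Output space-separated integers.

Line 1: ['any', 'bread'] (min_width=9, slack=6)
Line 2: ['content'] (min_width=7, slack=8)
Line 3: ['compound', 'rain'] (min_width=13, slack=2)
Line 4: ['south', 'been'] (min_width=10, slack=5)
Line 5: ['memory', 'car', 'a'] (min_width=12, slack=3)
Line 6: ['electric', 'bean'] (min_width=13, slack=2)

Answer: 6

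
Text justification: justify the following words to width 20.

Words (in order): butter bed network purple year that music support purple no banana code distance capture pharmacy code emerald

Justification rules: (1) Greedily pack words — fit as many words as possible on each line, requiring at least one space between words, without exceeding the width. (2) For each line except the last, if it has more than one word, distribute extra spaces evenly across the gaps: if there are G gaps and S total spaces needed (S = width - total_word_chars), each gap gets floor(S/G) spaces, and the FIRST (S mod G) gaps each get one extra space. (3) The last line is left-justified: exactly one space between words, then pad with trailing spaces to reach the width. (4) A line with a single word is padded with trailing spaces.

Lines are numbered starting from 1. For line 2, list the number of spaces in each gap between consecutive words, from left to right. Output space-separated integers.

Line 1: ['butter', 'bed', 'network'] (min_width=18, slack=2)
Line 2: ['purple', 'year', 'that'] (min_width=16, slack=4)
Line 3: ['music', 'support', 'purple'] (min_width=20, slack=0)
Line 4: ['no', 'banana', 'code'] (min_width=14, slack=6)
Line 5: ['distance', 'capture'] (min_width=16, slack=4)
Line 6: ['pharmacy', 'code'] (min_width=13, slack=7)
Line 7: ['emerald'] (min_width=7, slack=13)

Answer: 3 3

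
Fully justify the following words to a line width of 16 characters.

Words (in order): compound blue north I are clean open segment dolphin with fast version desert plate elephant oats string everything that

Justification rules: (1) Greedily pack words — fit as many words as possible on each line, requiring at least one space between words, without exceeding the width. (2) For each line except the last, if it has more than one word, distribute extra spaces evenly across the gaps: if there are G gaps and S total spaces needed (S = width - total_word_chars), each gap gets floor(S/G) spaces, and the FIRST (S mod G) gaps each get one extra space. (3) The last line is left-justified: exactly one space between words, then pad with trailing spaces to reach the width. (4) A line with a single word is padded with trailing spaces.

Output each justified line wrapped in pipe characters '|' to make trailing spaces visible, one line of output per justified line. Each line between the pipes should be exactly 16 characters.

Answer: |compound    blue|
|north    I   are|
|clean       open|
|segment  dolphin|
|with        fast|
|version   desert|
|plate   elephant|
|oats      string|
|everything that |

Derivation:
Line 1: ['compound', 'blue'] (min_width=13, slack=3)
Line 2: ['north', 'I', 'are'] (min_width=11, slack=5)
Line 3: ['clean', 'open'] (min_width=10, slack=6)
Line 4: ['segment', 'dolphin'] (min_width=15, slack=1)
Line 5: ['with', 'fast'] (min_width=9, slack=7)
Line 6: ['version', 'desert'] (min_width=14, slack=2)
Line 7: ['plate', 'elephant'] (min_width=14, slack=2)
Line 8: ['oats', 'string'] (min_width=11, slack=5)
Line 9: ['everything', 'that'] (min_width=15, slack=1)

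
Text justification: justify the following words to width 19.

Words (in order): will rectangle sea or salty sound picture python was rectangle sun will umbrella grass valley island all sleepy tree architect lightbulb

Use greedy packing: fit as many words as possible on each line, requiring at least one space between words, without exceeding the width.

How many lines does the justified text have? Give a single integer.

Line 1: ['will', 'rectangle', 'sea'] (min_width=18, slack=1)
Line 2: ['or', 'salty', 'sound'] (min_width=14, slack=5)
Line 3: ['picture', 'python', 'was'] (min_width=18, slack=1)
Line 4: ['rectangle', 'sun', 'will'] (min_width=18, slack=1)
Line 5: ['umbrella', 'grass'] (min_width=14, slack=5)
Line 6: ['valley', 'island', 'all'] (min_width=17, slack=2)
Line 7: ['sleepy', 'tree'] (min_width=11, slack=8)
Line 8: ['architect', 'lightbulb'] (min_width=19, slack=0)
Total lines: 8

Answer: 8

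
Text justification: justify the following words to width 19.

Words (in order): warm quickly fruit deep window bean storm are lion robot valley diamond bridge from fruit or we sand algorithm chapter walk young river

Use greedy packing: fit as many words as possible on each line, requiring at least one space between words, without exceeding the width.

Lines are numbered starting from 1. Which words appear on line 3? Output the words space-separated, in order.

Line 1: ['warm', 'quickly', 'fruit'] (min_width=18, slack=1)
Line 2: ['deep', 'window', 'bean'] (min_width=16, slack=3)
Line 3: ['storm', 'are', 'lion'] (min_width=14, slack=5)
Line 4: ['robot', 'valley'] (min_width=12, slack=7)
Line 5: ['diamond', 'bridge', 'from'] (min_width=19, slack=0)
Line 6: ['fruit', 'or', 'we', 'sand'] (min_width=16, slack=3)
Line 7: ['algorithm', 'chapter'] (min_width=17, slack=2)
Line 8: ['walk', 'young', 'river'] (min_width=16, slack=3)

Answer: storm are lion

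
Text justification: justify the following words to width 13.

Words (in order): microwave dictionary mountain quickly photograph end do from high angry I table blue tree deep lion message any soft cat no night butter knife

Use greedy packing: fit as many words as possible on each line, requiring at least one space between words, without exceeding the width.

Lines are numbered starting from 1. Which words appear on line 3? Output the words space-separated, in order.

Answer: mountain

Derivation:
Line 1: ['microwave'] (min_width=9, slack=4)
Line 2: ['dictionary'] (min_width=10, slack=3)
Line 3: ['mountain'] (min_width=8, slack=5)
Line 4: ['quickly'] (min_width=7, slack=6)
Line 5: ['photograph'] (min_width=10, slack=3)
Line 6: ['end', 'do', 'from'] (min_width=11, slack=2)
Line 7: ['high', 'angry', 'I'] (min_width=12, slack=1)
Line 8: ['table', 'blue'] (min_width=10, slack=3)
Line 9: ['tree', 'deep'] (min_width=9, slack=4)
Line 10: ['lion', 'message'] (min_width=12, slack=1)
Line 11: ['any', 'soft', 'cat'] (min_width=12, slack=1)
Line 12: ['no', 'night'] (min_width=8, slack=5)
Line 13: ['butter', 'knife'] (min_width=12, slack=1)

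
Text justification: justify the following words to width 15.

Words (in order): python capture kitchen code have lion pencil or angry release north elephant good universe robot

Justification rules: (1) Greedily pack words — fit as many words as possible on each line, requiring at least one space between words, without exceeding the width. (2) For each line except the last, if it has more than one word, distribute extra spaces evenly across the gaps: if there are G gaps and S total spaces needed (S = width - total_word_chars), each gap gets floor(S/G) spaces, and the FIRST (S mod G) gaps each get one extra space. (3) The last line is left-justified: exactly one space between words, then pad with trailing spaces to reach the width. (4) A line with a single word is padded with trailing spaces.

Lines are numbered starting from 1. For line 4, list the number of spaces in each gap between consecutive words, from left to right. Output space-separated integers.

Line 1: ['python', 'capture'] (min_width=14, slack=1)
Line 2: ['kitchen', 'code'] (min_width=12, slack=3)
Line 3: ['have', 'lion'] (min_width=9, slack=6)
Line 4: ['pencil', 'or', 'angry'] (min_width=15, slack=0)
Line 5: ['release', 'north'] (min_width=13, slack=2)
Line 6: ['elephant', 'good'] (min_width=13, slack=2)
Line 7: ['universe', 'robot'] (min_width=14, slack=1)

Answer: 1 1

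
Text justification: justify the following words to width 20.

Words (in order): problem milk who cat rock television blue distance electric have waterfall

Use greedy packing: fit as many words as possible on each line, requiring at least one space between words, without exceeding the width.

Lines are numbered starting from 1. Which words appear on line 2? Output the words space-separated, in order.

Answer: rock television blue

Derivation:
Line 1: ['problem', 'milk', 'who', 'cat'] (min_width=20, slack=0)
Line 2: ['rock', 'television', 'blue'] (min_width=20, slack=0)
Line 3: ['distance', 'electric'] (min_width=17, slack=3)
Line 4: ['have', 'waterfall'] (min_width=14, slack=6)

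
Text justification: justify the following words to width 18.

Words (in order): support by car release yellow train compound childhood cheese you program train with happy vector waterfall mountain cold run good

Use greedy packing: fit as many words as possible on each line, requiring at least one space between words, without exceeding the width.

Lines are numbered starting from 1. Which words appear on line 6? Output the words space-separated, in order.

Line 1: ['support', 'by', 'car'] (min_width=14, slack=4)
Line 2: ['release', 'yellow'] (min_width=14, slack=4)
Line 3: ['train', 'compound'] (min_width=14, slack=4)
Line 4: ['childhood', 'cheese'] (min_width=16, slack=2)
Line 5: ['you', 'program', 'train'] (min_width=17, slack=1)
Line 6: ['with', 'happy', 'vector'] (min_width=17, slack=1)
Line 7: ['waterfall', 'mountain'] (min_width=18, slack=0)
Line 8: ['cold', 'run', 'good'] (min_width=13, slack=5)

Answer: with happy vector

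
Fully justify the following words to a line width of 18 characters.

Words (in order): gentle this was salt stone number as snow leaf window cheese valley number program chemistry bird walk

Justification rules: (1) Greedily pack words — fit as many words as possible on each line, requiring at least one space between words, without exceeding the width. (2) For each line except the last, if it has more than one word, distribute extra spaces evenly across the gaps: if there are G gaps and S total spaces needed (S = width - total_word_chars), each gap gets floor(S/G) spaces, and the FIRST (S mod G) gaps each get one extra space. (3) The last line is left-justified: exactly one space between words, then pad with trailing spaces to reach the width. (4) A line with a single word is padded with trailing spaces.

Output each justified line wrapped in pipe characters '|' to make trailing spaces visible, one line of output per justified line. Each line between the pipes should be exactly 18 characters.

Line 1: ['gentle', 'this', 'was'] (min_width=15, slack=3)
Line 2: ['salt', 'stone', 'number'] (min_width=17, slack=1)
Line 3: ['as', 'snow', 'leaf'] (min_width=12, slack=6)
Line 4: ['window', 'cheese'] (min_width=13, slack=5)
Line 5: ['valley', 'number'] (min_width=13, slack=5)
Line 6: ['program', 'chemistry'] (min_width=17, slack=1)
Line 7: ['bird', 'walk'] (min_width=9, slack=9)

Answer: |gentle   this  was|
|salt  stone number|
|as    snow    leaf|
|window      cheese|
|valley      number|
|program  chemistry|
|bird walk         |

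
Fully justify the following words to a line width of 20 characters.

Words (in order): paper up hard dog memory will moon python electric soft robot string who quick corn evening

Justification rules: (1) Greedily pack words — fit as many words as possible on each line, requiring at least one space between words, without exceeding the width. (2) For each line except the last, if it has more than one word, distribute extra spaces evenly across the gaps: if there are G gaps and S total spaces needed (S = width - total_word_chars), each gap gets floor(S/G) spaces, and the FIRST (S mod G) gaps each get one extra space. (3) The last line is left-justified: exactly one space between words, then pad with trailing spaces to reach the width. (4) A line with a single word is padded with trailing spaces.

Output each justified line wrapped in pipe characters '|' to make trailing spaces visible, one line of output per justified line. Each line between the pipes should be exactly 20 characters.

Line 1: ['paper', 'up', 'hard', 'dog'] (min_width=17, slack=3)
Line 2: ['memory', 'will', 'moon'] (min_width=16, slack=4)
Line 3: ['python', 'electric', 'soft'] (min_width=20, slack=0)
Line 4: ['robot', 'string', 'who'] (min_width=16, slack=4)
Line 5: ['quick', 'corn', 'evening'] (min_width=18, slack=2)

Answer: |paper  up  hard  dog|
|memory   will   moon|
|python electric soft|
|robot   string   who|
|quick corn evening  |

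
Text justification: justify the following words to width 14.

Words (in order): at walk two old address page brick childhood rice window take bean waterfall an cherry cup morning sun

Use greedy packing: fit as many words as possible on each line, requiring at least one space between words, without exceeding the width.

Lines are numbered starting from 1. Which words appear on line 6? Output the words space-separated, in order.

Line 1: ['at', 'walk', 'two'] (min_width=11, slack=3)
Line 2: ['old', 'address'] (min_width=11, slack=3)
Line 3: ['page', 'brick'] (min_width=10, slack=4)
Line 4: ['childhood', 'rice'] (min_width=14, slack=0)
Line 5: ['window', 'take'] (min_width=11, slack=3)
Line 6: ['bean', 'waterfall'] (min_width=14, slack=0)
Line 7: ['an', 'cherry', 'cup'] (min_width=13, slack=1)
Line 8: ['morning', 'sun'] (min_width=11, slack=3)

Answer: bean waterfall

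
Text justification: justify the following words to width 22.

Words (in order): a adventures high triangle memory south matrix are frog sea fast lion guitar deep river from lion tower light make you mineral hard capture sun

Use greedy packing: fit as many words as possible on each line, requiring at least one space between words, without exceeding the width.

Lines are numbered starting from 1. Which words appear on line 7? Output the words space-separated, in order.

Line 1: ['a', 'adventures', 'high'] (min_width=17, slack=5)
Line 2: ['triangle', 'memory', 'south'] (min_width=21, slack=1)
Line 3: ['matrix', 'are', 'frog', 'sea'] (min_width=19, slack=3)
Line 4: ['fast', 'lion', 'guitar', 'deep'] (min_width=21, slack=1)
Line 5: ['river', 'from', 'lion', 'tower'] (min_width=21, slack=1)
Line 6: ['light', 'make', 'you', 'mineral'] (min_width=22, slack=0)
Line 7: ['hard', 'capture', 'sun'] (min_width=16, slack=6)

Answer: hard capture sun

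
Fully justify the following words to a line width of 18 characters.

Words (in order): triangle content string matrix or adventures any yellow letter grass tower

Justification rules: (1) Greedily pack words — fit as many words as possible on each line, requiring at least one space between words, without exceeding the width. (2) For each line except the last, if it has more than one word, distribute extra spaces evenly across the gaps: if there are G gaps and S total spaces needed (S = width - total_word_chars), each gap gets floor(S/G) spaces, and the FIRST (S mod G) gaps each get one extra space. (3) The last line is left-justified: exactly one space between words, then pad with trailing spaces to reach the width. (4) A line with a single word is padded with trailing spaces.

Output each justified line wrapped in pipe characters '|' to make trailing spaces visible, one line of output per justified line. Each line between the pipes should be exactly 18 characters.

Answer: |triangle   content|
|string  matrix  or|
|adventures     any|
|yellow      letter|
|grass tower       |

Derivation:
Line 1: ['triangle', 'content'] (min_width=16, slack=2)
Line 2: ['string', 'matrix', 'or'] (min_width=16, slack=2)
Line 3: ['adventures', 'any'] (min_width=14, slack=4)
Line 4: ['yellow', 'letter'] (min_width=13, slack=5)
Line 5: ['grass', 'tower'] (min_width=11, slack=7)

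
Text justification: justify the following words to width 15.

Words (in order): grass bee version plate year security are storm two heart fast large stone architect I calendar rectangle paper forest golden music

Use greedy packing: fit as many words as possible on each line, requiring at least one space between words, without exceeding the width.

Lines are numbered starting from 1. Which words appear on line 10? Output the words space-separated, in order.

Line 1: ['grass', 'bee'] (min_width=9, slack=6)
Line 2: ['version', 'plate'] (min_width=13, slack=2)
Line 3: ['year', 'security'] (min_width=13, slack=2)
Line 4: ['are', 'storm', 'two'] (min_width=13, slack=2)
Line 5: ['heart', 'fast'] (min_width=10, slack=5)
Line 6: ['large', 'stone'] (min_width=11, slack=4)
Line 7: ['architect', 'I'] (min_width=11, slack=4)
Line 8: ['calendar'] (min_width=8, slack=7)
Line 9: ['rectangle', 'paper'] (min_width=15, slack=0)
Line 10: ['forest', 'golden'] (min_width=13, slack=2)
Line 11: ['music'] (min_width=5, slack=10)

Answer: forest golden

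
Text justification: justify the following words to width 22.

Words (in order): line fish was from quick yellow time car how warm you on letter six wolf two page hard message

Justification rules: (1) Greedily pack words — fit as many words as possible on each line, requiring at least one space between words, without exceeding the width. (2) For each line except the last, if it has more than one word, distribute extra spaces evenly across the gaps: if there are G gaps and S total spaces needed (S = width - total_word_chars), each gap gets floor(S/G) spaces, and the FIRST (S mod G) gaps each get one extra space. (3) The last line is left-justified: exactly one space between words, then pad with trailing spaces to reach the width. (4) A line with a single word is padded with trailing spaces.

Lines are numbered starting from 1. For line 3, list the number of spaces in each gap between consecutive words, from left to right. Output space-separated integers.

Answer: 1 1 1 1

Derivation:
Line 1: ['line', 'fish', 'was', 'from'] (min_width=18, slack=4)
Line 2: ['quick', 'yellow', 'time', 'car'] (min_width=21, slack=1)
Line 3: ['how', 'warm', 'you', 'on', 'letter'] (min_width=22, slack=0)
Line 4: ['six', 'wolf', 'two', 'page', 'hard'] (min_width=22, slack=0)
Line 5: ['message'] (min_width=7, slack=15)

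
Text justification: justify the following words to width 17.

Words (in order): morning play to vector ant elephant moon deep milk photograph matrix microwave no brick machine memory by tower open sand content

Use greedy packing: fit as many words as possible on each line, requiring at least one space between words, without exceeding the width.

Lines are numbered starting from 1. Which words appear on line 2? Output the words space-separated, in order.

Answer: vector ant

Derivation:
Line 1: ['morning', 'play', 'to'] (min_width=15, slack=2)
Line 2: ['vector', 'ant'] (min_width=10, slack=7)
Line 3: ['elephant', 'moon'] (min_width=13, slack=4)
Line 4: ['deep', 'milk'] (min_width=9, slack=8)
Line 5: ['photograph', 'matrix'] (min_width=17, slack=0)
Line 6: ['microwave', 'no'] (min_width=12, slack=5)
Line 7: ['brick', 'machine'] (min_width=13, slack=4)
Line 8: ['memory', 'by', 'tower'] (min_width=15, slack=2)
Line 9: ['open', 'sand', 'content'] (min_width=17, slack=0)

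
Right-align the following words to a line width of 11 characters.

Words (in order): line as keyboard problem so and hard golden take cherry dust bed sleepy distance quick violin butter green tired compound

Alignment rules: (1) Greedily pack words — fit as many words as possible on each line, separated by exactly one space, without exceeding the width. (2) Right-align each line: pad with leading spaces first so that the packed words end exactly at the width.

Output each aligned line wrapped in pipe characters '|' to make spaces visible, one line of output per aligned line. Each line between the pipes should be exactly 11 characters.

Line 1: ['line', 'as'] (min_width=7, slack=4)
Line 2: ['keyboard'] (min_width=8, slack=3)
Line 3: ['problem', 'so'] (min_width=10, slack=1)
Line 4: ['and', 'hard'] (min_width=8, slack=3)
Line 5: ['golden', 'take'] (min_width=11, slack=0)
Line 6: ['cherry', 'dust'] (min_width=11, slack=0)
Line 7: ['bed', 'sleepy'] (min_width=10, slack=1)
Line 8: ['distance'] (min_width=8, slack=3)
Line 9: ['quick'] (min_width=5, slack=6)
Line 10: ['violin'] (min_width=6, slack=5)
Line 11: ['butter'] (min_width=6, slack=5)
Line 12: ['green', 'tired'] (min_width=11, slack=0)
Line 13: ['compound'] (min_width=8, slack=3)

Answer: |    line as|
|   keyboard|
| problem so|
|   and hard|
|golden take|
|cherry dust|
| bed sleepy|
|   distance|
|      quick|
|     violin|
|     butter|
|green tired|
|   compound|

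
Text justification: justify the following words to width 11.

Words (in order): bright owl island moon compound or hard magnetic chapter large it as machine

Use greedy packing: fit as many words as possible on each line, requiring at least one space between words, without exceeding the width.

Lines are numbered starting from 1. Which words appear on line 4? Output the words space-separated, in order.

Line 1: ['bright', 'owl'] (min_width=10, slack=1)
Line 2: ['island', 'moon'] (min_width=11, slack=0)
Line 3: ['compound', 'or'] (min_width=11, slack=0)
Line 4: ['hard'] (min_width=4, slack=7)
Line 5: ['magnetic'] (min_width=8, slack=3)
Line 6: ['chapter'] (min_width=7, slack=4)
Line 7: ['large', 'it', 'as'] (min_width=11, slack=0)
Line 8: ['machine'] (min_width=7, slack=4)

Answer: hard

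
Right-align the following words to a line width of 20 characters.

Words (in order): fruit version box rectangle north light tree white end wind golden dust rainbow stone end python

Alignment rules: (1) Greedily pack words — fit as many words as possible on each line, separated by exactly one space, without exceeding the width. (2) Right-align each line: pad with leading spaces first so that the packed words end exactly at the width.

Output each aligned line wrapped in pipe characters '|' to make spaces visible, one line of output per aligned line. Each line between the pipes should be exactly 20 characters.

Line 1: ['fruit', 'version', 'box'] (min_width=17, slack=3)
Line 2: ['rectangle', 'north'] (min_width=15, slack=5)
Line 3: ['light', 'tree', 'white', 'end'] (min_width=20, slack=0)
Line 4: ['wind', 'golden', 'dust'] (min_width=16, slack=4)
Line 5: ['rainbow', 'stone', 'end'] (min_width=17, slack=3)
Line 6: ['python'] (min_width=6, slack=14)

Answer: |   fruit version box|
|     rectangle north|
|light tree white end|
|    wind golden dust|
|   rainbow stone end|
|              python|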